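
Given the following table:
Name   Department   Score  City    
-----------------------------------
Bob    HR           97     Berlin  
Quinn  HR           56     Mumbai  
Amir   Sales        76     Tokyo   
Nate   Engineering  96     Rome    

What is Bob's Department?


Row 1: Bob
Department = HR

ANSWER: HR


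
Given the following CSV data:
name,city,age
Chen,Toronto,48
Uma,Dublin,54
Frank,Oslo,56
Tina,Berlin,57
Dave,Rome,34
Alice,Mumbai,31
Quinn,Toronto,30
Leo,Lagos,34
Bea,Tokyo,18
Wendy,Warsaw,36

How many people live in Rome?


Scanning city column for 'Rome':
  Row 5: Dave -> MATCH
Total matches: 1

ANSWER: 1


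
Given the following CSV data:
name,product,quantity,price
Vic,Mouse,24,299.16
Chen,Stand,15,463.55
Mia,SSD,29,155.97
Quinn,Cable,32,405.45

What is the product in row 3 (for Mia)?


Row 3: Mia
Column 'product' = SSD

ANSWER: SSD


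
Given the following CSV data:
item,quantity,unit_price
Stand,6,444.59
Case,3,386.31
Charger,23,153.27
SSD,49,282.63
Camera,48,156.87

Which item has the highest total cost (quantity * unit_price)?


Computing row totals:
  Stand: 2667.54
  Case: 1158.93
  Charger: 3525.21
  SSD: 13848.87
  Camera: 7529.76
Maximum: SSD (13848.87)

ANSWER: SSD


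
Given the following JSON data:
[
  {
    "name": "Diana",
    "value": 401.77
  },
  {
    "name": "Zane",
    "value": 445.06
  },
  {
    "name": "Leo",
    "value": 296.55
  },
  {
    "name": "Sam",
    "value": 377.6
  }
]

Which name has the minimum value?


Comparing values:
  Diana: 401.77
  Zane: 445.06
  Leo: 296.55
  Sam: 377.6
Minimum: Leo (296.55)

ANSWER: Leo


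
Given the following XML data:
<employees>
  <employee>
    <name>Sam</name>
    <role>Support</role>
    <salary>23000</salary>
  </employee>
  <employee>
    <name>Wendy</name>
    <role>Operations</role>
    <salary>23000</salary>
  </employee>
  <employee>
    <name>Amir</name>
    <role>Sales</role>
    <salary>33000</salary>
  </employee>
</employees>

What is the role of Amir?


Searching for <employee> with <name>Amir</name>
Found at position 3
<role>Sales</role>

ANSWER: Sales


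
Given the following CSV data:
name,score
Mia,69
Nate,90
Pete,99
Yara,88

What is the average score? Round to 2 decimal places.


Scores: 69, 90, 99, 88
Sum = 346
Count = 4
Average = 346 / 4 = 86.50

ANSWER: 86.50


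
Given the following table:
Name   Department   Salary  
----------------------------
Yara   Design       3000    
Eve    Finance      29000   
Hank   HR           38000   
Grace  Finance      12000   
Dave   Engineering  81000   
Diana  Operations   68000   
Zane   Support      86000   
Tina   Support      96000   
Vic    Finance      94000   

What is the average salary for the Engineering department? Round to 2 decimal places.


Engineering department members:
  Dave: 81000
Sum = 81000
Count = 1
Average = 81000 / 1 = 81000.00

ANSWER: 81000.00


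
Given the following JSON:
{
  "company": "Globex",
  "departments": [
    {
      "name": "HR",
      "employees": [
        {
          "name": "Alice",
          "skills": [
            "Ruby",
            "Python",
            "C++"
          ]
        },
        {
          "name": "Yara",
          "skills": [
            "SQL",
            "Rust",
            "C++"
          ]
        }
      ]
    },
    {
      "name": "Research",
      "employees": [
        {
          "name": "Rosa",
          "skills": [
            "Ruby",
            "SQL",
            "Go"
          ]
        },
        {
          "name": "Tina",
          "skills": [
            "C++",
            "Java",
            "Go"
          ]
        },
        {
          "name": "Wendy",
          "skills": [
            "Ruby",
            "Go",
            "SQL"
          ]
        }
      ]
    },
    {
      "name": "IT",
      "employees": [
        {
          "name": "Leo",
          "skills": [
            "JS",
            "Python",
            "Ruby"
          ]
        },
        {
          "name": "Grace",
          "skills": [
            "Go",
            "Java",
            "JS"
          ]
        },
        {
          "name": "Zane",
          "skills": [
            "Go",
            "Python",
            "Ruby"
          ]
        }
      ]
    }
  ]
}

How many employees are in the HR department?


Path: departments[0].employees
Count: 2

ANSWER: 2


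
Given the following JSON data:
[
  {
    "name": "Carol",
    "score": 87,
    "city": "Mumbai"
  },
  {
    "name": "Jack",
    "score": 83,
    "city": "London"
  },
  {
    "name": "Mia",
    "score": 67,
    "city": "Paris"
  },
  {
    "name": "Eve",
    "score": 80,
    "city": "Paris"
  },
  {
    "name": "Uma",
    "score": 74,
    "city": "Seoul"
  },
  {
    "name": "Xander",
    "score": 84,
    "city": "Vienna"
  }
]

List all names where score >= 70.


Filtering records where score >= 70:
  Carol (score=87) -> YES
  Jack (score=83) -> YES
  Mia (score=67) -> no
  Eve (score=80) -> YES
  Uma (score=74) -> YES
  Xander (score=84) -> YES


ANSWER: Carol, Jack, Eve, Uma, Xander


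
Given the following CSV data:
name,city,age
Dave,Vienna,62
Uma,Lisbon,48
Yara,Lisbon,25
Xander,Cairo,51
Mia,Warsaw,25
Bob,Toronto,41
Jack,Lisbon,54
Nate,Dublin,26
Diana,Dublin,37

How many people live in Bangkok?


Scanning city column for 'Bangkok':
Total matches: 0

ANSWER: 0


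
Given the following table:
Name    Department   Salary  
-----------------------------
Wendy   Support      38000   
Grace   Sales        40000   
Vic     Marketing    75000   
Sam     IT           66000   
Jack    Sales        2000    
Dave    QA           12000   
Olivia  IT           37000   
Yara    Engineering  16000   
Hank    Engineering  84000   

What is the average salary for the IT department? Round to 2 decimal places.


IT department members:
  Sam: 66000
  Olivia: 37000
Sum = 103000
Count = 2
Average = 103000 / 2 = 51500.00

ANSWER: 51500.00


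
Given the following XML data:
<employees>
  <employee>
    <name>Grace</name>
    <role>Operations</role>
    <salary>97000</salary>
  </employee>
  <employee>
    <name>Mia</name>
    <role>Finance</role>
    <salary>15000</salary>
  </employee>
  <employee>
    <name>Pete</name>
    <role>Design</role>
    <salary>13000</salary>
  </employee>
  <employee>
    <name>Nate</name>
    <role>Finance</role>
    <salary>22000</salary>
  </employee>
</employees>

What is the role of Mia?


Searching for <employee> with <name>Mia</name>
Found at position 2
<role>Finance</role>

ANSWER: Finance


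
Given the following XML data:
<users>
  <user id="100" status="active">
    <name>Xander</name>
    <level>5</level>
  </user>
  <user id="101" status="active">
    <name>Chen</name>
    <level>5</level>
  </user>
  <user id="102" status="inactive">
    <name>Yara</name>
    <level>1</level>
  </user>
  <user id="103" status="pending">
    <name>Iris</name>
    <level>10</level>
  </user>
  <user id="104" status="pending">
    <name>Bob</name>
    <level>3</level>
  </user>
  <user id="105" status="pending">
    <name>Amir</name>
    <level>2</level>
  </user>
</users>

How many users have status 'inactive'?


Counting users with status='inactive':
  Yara (id=102) -> MATCH
Count: 1

ANSWER: 1


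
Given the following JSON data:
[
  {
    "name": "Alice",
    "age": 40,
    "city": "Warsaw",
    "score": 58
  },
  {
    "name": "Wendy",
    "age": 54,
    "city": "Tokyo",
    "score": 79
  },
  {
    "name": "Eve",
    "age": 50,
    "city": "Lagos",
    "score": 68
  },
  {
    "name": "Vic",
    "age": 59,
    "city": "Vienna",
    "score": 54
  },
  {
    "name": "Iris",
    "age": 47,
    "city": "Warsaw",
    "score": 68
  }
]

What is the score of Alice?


Looking up record where name = Alice
Record index: 0
Field 'score' = 58

ANSWER: 58


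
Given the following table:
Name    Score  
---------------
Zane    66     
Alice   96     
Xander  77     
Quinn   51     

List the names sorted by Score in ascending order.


Sorting by Score (ascending):
  Quinn: 51
  Zane: 66
  Xander: 77
  Alice: 96


ANSWER: Quinn, Zane, Xander, Alice


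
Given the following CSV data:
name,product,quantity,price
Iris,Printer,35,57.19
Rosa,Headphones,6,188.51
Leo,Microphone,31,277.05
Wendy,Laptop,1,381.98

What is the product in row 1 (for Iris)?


Row 1: Iris
Column 'product' = Printer

ANSWER: Printer


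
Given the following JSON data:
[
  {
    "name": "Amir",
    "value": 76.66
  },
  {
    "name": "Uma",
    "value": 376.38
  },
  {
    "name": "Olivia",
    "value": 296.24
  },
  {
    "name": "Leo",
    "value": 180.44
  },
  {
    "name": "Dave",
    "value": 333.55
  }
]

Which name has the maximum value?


Comparing values:
  Amir: 76.66
  Uma: 376.38
  Olivia: 296.24
  Leo: 180.44
  Dave: 333.55
Maximum: Uma (376.38)

ANSWER: Uma


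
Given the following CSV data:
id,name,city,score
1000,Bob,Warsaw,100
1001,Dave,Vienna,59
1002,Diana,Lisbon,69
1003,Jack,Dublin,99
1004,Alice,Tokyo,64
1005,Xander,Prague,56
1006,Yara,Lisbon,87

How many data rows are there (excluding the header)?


Counting rows (excluding header):
Header: id,name,city,score
Data rows: 7

ANSWER: 7


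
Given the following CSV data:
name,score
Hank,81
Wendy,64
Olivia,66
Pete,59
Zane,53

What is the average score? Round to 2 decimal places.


Scores: 81, 64, 66, 59, 53
Sum = 323
Count = 5
Average = 323 / 5 = 64.60

ANSWER: 64.60


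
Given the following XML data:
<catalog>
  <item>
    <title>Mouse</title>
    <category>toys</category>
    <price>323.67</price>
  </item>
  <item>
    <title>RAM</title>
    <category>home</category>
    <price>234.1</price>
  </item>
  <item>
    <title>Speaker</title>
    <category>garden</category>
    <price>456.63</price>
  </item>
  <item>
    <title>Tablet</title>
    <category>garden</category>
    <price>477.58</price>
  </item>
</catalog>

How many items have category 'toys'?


Scanning <item> elements for <category>toys</category>:
  Item 1: Mouse -> MATCH
Count: 1

ANSWER: 1


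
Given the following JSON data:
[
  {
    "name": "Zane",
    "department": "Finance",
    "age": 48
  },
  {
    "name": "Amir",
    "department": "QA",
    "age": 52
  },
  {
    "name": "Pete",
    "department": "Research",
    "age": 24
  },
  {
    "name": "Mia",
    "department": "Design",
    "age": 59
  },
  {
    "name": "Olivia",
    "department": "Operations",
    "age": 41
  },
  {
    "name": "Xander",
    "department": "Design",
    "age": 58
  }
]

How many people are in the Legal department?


Scanning records for department = Legal
  No matches found
Count: 0

ANSWER: 0


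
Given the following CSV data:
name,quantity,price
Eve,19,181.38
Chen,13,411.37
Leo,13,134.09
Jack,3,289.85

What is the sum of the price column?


Values in 'price' column:
  Row 1: 181.38
  Row 2: 411.37
  Row 3: 134.09
  Row 4: 289.85
Sum = 181.38 + 411.37 + 134.09 + 289.85 = 1016.69

ANSWER: 1016.69


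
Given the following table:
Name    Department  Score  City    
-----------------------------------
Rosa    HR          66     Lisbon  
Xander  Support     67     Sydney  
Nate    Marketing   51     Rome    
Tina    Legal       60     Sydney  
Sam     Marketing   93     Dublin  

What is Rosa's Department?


Row 1: Rosa
Department = HR

ANSWER: HR


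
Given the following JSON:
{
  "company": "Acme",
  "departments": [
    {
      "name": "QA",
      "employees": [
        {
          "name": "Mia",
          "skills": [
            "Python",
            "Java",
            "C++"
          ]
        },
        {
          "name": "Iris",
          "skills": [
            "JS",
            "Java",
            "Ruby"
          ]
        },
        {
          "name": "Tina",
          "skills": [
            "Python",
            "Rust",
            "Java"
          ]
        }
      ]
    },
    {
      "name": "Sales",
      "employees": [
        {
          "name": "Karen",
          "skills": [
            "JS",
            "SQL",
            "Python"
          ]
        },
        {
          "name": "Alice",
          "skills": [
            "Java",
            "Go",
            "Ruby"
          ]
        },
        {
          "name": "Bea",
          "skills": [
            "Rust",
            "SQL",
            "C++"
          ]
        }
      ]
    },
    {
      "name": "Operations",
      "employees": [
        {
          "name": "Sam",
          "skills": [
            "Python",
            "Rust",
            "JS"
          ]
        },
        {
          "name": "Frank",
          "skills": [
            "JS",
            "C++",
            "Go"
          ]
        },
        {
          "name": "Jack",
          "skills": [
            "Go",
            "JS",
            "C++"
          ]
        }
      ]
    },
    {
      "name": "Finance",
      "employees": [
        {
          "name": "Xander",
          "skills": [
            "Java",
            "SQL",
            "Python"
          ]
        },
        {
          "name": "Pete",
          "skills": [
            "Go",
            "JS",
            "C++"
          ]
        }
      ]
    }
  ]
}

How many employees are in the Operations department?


Path: departments[2].employees
Count: 3

ANSWER: 3


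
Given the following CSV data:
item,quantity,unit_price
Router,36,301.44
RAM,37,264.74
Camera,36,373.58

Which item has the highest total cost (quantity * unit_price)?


Computing row totals:
  Router: 10851.84
  RAM: 9795.38
  Camera: 13448.88
Maximum: Camera (13448.88)

ANSWER: Camera


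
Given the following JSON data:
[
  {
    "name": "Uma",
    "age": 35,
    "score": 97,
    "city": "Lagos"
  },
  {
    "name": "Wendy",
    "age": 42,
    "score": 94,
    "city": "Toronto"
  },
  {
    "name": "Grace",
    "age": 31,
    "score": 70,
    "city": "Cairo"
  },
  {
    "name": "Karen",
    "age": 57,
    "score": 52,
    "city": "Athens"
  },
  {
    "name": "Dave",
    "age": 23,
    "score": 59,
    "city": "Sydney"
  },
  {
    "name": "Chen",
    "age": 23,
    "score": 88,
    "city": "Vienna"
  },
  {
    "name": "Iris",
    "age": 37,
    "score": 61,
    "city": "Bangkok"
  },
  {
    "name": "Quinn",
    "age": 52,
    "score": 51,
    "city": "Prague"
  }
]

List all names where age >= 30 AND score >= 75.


Checking both conditions:
  Uma (age=35, score=97) -> YES
  Wendy (age=42, score=94) -> YES
  Grace (age=31, score=70) -> no
  Karen (age=57, score=52) -> no
  Dave (age=23, score=59) -> no
  Chen (age=23, score=88) -> no
  Iris (age=37, score=61) -> no
  Quinn (age=52, score=51) -> no


ANSWER: Uma, Wendy


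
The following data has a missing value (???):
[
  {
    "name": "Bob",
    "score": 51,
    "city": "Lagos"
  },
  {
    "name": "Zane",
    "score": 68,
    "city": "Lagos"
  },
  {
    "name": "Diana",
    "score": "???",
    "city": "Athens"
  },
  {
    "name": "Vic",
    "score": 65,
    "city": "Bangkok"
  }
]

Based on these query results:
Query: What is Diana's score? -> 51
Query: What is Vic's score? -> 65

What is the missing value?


The missing value is Diana's score
From query: Diana's score = 51

ANSWER: 51


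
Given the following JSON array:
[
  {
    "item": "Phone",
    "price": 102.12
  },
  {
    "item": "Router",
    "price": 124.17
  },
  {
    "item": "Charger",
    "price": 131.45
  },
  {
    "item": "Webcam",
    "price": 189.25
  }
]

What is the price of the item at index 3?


Array index 3 -> Webcam
price = 189.25

ANSWER: 189.25


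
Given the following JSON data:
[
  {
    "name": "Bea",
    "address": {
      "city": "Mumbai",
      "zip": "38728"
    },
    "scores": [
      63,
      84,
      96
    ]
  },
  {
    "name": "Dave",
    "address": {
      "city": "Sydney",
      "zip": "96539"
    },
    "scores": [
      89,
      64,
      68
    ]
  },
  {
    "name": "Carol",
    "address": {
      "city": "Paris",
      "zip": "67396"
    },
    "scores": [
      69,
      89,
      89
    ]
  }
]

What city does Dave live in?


Path: records[1].address.city
Value: Sydney

ANSWER: Sydney


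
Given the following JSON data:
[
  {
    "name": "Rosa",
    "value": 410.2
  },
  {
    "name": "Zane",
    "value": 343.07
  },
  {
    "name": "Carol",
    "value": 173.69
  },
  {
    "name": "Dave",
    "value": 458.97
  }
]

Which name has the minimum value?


Comparing values:
  Rosa: 410.2
  Zane: 343.07
  Carol: 173.69
  Dave: 458.97
Minimum: Carol (173.69)

ANSWER: Carol


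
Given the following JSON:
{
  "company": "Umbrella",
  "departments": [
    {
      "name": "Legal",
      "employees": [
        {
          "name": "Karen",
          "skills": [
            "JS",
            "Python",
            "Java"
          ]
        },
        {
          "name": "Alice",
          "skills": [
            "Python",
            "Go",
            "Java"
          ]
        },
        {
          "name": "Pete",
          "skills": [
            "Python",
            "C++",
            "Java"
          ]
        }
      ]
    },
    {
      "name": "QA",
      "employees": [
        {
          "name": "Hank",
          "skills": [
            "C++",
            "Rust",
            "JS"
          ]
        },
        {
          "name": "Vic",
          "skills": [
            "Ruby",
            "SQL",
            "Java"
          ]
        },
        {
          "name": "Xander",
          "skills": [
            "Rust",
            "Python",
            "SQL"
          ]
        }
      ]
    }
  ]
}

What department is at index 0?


Path: departments[0].name
Value: Legal

ANSWER: Legal


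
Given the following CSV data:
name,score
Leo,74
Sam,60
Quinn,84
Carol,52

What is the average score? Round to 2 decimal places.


Scores: 74, 60, 84, 52
Sum = 270
Count = 4
Average = 270 / 4 = 67.50

ANSWER: 67.50


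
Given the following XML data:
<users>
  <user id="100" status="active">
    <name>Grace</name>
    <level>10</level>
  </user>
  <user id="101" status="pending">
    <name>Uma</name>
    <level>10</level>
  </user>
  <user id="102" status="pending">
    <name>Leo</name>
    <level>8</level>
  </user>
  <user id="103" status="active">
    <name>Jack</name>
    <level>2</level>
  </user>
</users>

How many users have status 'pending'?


Counting users with status='pending':
  Uma (id=101) -> MATCH
  Leo (id=102) -> MATCH
Count: 2

ANSWER: 2


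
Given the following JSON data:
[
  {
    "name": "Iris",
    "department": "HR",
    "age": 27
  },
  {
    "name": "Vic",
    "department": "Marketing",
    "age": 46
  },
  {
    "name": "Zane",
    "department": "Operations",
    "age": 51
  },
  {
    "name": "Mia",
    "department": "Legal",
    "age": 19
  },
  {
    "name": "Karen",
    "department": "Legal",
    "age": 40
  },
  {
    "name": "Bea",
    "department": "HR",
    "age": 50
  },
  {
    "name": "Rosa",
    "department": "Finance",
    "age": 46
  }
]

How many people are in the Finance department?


Scanning records for department = Finance
  Record 6: Rosa
Count: 1

ANSWER: 1


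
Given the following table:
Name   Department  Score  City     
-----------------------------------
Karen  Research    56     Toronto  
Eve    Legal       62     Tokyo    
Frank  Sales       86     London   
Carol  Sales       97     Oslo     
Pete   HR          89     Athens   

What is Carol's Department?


Row 4: Carol
Department = Sales

ANSWER: Sales


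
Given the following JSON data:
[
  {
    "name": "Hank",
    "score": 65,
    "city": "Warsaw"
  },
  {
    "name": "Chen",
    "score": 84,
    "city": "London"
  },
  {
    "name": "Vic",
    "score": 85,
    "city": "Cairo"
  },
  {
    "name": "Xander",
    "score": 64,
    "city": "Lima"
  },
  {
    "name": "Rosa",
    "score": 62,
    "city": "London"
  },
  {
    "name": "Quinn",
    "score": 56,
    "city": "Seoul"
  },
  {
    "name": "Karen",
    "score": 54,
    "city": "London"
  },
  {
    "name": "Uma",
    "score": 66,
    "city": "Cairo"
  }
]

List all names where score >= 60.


Filtering records where score >= 60:
  Hank (score=65) -> YES
  Chen (score=84) -> YES
  Vic (score=85) -> YES
  Xander (score=64) -> YES
  Rosa (score=62) -> YES
  Quinn (score=56) -> no
  Karen (score=54) -> no
  Uma (score=66) -> YES


ANSWER: Hank, Chen, Vic, Xander, Rosa, Uma


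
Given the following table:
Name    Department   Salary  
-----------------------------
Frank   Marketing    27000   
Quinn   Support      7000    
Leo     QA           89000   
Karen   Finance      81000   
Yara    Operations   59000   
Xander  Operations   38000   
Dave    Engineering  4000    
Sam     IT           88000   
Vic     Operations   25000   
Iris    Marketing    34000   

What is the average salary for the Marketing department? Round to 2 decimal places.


Marketing department members:
  Frank: 27000
  Iris: 34000
Sum = 61000
Count = 2
Average = 61000 / 2 = 30500.00

ANSWER: 30500.00


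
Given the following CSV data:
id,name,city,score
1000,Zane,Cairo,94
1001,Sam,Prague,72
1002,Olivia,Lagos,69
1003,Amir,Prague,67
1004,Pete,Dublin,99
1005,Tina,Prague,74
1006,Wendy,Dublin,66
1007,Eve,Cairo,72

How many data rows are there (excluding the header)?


Counting rows (excluding header):
Header: id,name,city,score
Data rows: 8

ANSWER: 8


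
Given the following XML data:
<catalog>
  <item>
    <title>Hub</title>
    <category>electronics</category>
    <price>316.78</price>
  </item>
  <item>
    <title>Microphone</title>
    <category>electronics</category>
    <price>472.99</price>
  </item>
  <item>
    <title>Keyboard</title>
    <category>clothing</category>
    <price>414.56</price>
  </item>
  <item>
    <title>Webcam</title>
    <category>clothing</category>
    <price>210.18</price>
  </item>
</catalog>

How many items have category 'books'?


Scanning <item> elements for <category>books</category>:
Count: 0

ANSWER: 0


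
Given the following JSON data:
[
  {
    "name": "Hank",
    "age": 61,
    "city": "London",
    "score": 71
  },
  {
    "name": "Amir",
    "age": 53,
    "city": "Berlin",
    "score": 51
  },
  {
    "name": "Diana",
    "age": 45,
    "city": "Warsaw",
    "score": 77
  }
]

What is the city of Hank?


Looking up record where name = Hank
Record index: 0
Field 'city' = London

ANSWER: London


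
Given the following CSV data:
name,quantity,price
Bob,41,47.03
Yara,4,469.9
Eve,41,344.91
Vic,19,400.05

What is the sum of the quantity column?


Values in 'quantity' column:
  Row 1: 41
  Row 2: 4
  Row 3: 41
  Row 4: 19
Sum = 41 + 4 + 41 + 19 = 105

ANSWER: 105


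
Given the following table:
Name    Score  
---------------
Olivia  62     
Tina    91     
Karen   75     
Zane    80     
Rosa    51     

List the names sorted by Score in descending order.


Sorting by Score (descending):
  Tina: 91
  Zane: 80
  Karen: 75
  Olivia: 62
  Rosa: 51


ANSWER: Tina, Zane, Karen, Olivia, Rosa


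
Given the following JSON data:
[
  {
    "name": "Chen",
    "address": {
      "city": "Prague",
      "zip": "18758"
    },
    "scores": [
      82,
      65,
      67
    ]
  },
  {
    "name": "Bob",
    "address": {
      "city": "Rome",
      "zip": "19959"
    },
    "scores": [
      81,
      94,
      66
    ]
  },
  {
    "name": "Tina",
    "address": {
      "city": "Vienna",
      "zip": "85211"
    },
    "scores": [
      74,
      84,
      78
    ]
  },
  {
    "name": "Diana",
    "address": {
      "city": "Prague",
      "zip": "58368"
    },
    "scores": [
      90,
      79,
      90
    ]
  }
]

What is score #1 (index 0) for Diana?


Path: records[3].scores[0]
Value: 90

ANSWER: 90


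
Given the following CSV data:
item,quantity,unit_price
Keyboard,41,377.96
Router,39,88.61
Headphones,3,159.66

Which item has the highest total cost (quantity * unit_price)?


Computing row totals:
  Keyboard: 15496.36
  Router: 3455.79
  Headphones: 478.98
Maximum: Keyboard (15496.36)

ANSWER: Keyboard


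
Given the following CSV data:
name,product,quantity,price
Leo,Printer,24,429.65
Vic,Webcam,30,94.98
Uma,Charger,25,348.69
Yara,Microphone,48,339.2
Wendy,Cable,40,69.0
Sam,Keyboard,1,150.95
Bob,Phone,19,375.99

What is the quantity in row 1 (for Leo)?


Row 1: Leo
Column 'quantity' = 24

ANSWER: 24


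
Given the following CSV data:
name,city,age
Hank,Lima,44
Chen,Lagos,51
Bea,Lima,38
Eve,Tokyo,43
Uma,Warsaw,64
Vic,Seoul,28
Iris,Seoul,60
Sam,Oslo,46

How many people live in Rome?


Scanning city column for 'Rome':
Total matches: 0

ANSWER: 0


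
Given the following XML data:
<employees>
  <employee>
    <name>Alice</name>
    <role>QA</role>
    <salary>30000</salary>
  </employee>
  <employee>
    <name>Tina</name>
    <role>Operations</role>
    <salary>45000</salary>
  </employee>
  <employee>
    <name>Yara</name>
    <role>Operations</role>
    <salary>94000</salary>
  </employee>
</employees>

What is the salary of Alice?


Searching for <employee> with <name>Alice</name>
Found at position 1
<salary>30000</salary>

ANSWER: 30000


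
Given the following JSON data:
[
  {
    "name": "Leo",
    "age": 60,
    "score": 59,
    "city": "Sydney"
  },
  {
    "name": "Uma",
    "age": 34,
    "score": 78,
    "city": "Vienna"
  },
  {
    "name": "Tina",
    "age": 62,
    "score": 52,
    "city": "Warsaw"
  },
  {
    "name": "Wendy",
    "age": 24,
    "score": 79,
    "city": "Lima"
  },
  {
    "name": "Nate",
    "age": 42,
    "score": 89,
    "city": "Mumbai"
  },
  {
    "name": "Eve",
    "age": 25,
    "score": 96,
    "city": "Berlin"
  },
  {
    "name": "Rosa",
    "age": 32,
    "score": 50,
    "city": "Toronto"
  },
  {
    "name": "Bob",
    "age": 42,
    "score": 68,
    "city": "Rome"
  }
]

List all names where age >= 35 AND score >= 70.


Checking both conditions:
  Leo (age=60, score=59) -> no
  Uma (age=34, score=78) -> no
  Tina (age=62, score=52) -> no
  Wendy (age=24, score=79) -> no
  Nate (age=42, score=89) -> YES
  Eve (age=25, score=96) -> no
  Rosa (age=32, score=50) -> no
  Bob (age=42, score=68) -> no


ANSWER: Nate


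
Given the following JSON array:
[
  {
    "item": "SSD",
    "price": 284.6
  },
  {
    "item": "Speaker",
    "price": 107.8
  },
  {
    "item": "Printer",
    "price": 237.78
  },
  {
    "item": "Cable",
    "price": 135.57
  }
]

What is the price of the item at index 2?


Array index 2 -> Printer
price = 237.78

ANSWER: 237.78


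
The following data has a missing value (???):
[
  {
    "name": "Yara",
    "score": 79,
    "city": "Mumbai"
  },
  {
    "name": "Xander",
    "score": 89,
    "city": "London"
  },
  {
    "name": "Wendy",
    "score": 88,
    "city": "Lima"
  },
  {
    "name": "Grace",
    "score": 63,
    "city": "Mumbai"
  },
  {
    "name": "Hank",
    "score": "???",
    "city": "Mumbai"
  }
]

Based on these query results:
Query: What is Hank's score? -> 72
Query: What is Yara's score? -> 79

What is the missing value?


The missing value is Hank's score
From query: Hank's score = 72

ANSWER: 72


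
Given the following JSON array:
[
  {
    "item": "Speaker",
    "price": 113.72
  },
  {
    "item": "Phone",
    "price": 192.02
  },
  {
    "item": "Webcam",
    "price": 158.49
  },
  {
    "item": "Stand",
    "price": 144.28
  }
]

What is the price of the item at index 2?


Array index 2 -> Webcam
price = 158.49

ANSWER: 158.49


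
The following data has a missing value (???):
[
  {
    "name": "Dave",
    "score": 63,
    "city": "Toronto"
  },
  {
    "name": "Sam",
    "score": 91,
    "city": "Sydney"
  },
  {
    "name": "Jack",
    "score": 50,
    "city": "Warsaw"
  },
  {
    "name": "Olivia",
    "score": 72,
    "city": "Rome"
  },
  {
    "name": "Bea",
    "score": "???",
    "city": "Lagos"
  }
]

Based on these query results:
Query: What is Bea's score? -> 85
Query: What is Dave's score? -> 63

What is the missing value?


The missing value is Bea's score
From query: Bea's score = 85

ANSWER: 85


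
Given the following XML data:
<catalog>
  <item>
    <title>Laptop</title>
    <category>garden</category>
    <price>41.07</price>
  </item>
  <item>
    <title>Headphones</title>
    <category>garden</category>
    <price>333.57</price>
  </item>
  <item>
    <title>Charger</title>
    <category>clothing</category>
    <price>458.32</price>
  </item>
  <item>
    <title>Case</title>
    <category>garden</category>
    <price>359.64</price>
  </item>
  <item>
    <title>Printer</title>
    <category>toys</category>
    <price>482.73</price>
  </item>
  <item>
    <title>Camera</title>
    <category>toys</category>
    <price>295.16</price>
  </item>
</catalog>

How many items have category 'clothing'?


Scanning <item> elements for <category>clothing</category>:
  Item 3: Charger -> MATCH
Count: 1

ANSWER: 1


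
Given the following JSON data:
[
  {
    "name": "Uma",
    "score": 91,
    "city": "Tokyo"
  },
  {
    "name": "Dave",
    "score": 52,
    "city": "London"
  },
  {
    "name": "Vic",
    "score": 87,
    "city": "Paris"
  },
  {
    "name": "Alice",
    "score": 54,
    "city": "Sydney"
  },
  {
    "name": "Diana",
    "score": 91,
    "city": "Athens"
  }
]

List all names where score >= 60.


Filtering records where score >= 60:
  Uma (score=91) -> YES
  Dave (score=52) -> no
  Vic (score=87) -> YES
  Alice (score=54) -> no
  Diana (score=91) -> YES


ANSWER: Uma, Vic, Diana


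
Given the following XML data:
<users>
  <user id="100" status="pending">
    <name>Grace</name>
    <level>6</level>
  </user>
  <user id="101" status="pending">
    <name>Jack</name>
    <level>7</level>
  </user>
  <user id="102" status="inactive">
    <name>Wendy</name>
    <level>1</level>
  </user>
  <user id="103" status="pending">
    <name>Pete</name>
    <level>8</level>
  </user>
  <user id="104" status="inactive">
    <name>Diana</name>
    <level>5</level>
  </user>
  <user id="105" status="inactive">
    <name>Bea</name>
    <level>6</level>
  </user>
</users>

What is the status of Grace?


Finding user with name = Grace
user id="100" status="pending"

ANSWER: pending


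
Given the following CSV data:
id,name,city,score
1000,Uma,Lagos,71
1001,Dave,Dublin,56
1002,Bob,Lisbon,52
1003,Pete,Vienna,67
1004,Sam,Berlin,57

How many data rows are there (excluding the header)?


Counting rows (excluding header):
Header: id,name,city,score
Data rows: 5

ANSWER: 5


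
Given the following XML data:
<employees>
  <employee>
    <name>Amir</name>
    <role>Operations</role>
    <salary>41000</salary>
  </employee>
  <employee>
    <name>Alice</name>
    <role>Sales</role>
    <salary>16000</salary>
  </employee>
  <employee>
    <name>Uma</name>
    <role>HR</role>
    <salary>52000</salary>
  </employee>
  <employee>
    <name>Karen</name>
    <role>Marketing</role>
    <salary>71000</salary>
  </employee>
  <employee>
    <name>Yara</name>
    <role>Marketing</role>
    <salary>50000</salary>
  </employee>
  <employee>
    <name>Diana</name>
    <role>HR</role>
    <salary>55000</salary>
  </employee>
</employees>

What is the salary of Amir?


Searching for <employee> with <name>Amir</name>
Found at position 1
<salary>41000</salary>

ANSWER: 41000


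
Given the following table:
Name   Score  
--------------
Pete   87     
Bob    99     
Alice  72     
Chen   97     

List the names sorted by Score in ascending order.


Sorting by Score (ascending):
  Alice: 72
  Pete: 87
  Chen: 97
  Bob: 99


ANSWER: Alice, Pete, Chen, Bob


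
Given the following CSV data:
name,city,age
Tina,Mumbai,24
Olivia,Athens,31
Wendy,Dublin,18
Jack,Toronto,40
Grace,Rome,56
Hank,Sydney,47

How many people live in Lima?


Scanning city column for 'Lima':
Total matches: 0

ANSWER: 0


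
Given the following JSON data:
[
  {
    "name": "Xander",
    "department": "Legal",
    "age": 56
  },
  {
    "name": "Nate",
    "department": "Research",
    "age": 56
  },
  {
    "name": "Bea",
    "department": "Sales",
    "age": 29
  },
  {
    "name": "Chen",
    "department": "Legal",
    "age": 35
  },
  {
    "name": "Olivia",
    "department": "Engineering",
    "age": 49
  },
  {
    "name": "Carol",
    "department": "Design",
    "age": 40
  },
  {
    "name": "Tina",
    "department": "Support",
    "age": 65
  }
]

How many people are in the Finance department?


Scanning records for department = Finance
  No matches found
Count: 0

ANSWER: 0


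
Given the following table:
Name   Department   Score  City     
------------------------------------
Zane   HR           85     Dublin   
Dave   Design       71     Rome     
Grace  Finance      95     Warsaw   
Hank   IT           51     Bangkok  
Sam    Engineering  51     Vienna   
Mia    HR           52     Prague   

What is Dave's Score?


Row 2: Dave
Score = 71

ANSWER: 71


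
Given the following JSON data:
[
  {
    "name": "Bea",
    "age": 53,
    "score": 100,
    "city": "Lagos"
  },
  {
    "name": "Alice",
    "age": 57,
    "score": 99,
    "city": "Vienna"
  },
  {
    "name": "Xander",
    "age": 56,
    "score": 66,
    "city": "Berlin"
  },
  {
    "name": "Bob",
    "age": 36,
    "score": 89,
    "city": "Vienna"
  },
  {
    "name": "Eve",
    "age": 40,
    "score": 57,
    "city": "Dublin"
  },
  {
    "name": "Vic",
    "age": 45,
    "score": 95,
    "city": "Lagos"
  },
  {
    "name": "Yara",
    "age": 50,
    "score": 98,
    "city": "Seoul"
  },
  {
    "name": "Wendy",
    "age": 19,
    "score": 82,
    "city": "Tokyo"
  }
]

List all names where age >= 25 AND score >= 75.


Checking both conditions:
  Bea (age=53, score=100) -> YES
  Alice (age=57, score=99) -> YES
  Xander (age=56, score=66) -> no
  Bob (age=36, score=89) -> YES
  Eve (age=40, score=57) -> no
  Vic (age=45, score=95) -> YES
  Yara (age=50, score=98) -> YES
  Wendy (age=19, score=82) -> no


ANSWER: Bea, Alice, Bob, Vic, Yara


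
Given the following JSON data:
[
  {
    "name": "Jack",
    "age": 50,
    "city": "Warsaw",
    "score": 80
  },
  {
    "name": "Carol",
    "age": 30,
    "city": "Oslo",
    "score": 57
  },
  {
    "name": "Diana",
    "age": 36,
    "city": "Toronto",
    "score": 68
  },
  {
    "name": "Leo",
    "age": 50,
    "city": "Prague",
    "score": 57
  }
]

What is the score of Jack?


Looking up record where name = Jack
Record index: 0
Field 'score' = 80

ANSWER: 80


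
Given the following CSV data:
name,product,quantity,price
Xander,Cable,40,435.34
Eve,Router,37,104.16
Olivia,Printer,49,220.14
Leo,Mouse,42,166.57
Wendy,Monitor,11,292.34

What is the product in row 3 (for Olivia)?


Row 3: Olivia
Column 'product' = Printer

ANSWER: Printer


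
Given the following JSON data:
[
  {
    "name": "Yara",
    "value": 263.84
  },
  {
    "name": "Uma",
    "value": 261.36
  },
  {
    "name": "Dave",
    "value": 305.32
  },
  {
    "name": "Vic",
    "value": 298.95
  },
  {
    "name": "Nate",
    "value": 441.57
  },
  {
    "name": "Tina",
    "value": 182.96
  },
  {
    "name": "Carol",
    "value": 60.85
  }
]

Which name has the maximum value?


Comparing values:
  Yara: 263.84
  Uma: 261.36
  Dave: 305.32
  Vic: 298.95
  Nate: 441.57
  Tina: 182.96
  Carol: 60.85
Maximum: Nate (441.57)

ANSWER: Nate


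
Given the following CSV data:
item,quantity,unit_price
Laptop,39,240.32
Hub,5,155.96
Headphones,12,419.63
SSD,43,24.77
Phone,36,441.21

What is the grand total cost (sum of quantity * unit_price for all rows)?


Computing row totals:
  Laptop: 39 * 240.32 = 9372.48
  Hub: 5 * 155.96 = 779.8
  Headphones: 12 * 419.63 = 5035.56
  SSD: 43 * 24.77 = 1065.11
  Phone: 36 * 441.21 = 15883.56
Grand total = 9372.48 + 779.8 + 5035.56 + 1065.11 + 15883.56 = 32136.51

ANSWER: 32136.51


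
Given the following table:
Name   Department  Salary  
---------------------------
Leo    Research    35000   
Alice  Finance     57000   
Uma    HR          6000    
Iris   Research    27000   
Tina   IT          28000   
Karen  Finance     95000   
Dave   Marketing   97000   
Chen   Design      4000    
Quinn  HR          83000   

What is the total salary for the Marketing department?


Marketing department members:
  Dave: 97000
Total = 97000 = 97000

ANSWER: 97000


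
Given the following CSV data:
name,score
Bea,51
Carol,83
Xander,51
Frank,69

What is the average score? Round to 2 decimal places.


Scores: 51, 83, 51, 69
Sum = 254
Count = 4
Average = 254 / 4 = 63.50

ANSWER: 63.50


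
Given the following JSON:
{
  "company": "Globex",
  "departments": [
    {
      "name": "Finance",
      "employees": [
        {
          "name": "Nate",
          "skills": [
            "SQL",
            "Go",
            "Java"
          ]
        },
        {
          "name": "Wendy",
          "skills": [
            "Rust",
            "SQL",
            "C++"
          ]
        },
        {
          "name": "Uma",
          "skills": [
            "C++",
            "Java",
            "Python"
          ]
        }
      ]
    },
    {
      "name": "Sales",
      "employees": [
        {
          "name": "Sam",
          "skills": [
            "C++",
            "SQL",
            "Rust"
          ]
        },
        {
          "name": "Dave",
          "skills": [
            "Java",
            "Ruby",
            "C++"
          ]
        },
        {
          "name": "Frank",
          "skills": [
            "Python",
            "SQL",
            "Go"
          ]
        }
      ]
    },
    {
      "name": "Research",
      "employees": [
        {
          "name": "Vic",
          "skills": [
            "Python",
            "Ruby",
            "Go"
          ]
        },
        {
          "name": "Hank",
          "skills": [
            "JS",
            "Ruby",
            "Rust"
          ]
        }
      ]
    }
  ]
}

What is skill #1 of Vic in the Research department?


Path: departments[2].employees[0].skills[0]
Value: Python

ANSWER: Python


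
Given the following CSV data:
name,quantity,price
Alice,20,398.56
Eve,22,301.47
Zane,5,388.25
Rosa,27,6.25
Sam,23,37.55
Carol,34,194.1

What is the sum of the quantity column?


Values in 'quantity' column:
  Row 1: 20
  Row 2: 22
  Row 3: 5
  Row 4: 27
  Row 5: 23
  Row 6: 34
Sum = 20 + 22 + 5 + 27 + 23 + 34 = 131

ANSWER: 131


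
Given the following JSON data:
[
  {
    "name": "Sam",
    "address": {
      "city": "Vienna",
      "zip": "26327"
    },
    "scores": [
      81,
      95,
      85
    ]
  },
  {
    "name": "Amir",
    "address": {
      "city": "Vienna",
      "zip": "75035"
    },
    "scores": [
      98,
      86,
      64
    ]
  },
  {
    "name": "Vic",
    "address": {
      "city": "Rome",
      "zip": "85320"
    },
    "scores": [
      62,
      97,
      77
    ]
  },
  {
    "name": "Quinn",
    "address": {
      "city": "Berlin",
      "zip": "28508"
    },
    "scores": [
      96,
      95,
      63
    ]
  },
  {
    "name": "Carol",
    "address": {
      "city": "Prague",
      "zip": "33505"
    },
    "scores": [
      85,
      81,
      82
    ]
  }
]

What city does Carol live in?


Path: records[4].address.city
Value: Prague

ANSWER: Prague


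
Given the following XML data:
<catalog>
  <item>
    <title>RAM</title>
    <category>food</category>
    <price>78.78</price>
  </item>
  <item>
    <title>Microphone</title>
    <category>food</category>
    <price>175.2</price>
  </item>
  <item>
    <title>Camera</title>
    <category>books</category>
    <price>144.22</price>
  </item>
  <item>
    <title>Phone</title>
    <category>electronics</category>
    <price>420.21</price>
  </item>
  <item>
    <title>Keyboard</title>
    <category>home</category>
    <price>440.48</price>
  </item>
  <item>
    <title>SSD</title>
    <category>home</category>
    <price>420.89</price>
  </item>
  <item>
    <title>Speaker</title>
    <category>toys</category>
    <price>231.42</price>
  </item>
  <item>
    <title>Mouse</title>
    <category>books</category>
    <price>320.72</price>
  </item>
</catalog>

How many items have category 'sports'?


Scanning <item> elements for <category>sports</category>:
Count: 0

ANSWER: 0


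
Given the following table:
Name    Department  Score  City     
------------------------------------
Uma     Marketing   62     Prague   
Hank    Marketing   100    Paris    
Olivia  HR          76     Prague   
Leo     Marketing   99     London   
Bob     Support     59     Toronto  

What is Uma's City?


Row 1: Uma
City = Prague

ANSWER: Prague
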